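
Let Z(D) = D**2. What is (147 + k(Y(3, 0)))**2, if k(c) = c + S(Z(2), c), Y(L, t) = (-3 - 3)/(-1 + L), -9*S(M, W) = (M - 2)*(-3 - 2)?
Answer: 1705636/81 ≈ 21057.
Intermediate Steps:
S(M, W) = -10/9 + 5*M/9 (S(M, W) = -(M - 2)*(-3 - 2)/9 = -(-2 + M)*(-5)/9 = -(10 - 5*M)/9 = -10/9 + 5*M/9)
Y(L, t) = -6/(-1 + L)
k(c) = 10/9 + c (k(c) = c + (-10/9 + (5/9)*2**2) = c + (-10/9 + (5/9)*4) = c + (-10/9 + 20/9) = c + 10/9 = 10/9 + c)
(147 + k(Y(3, 0)))**2 = (147 + (10/9 - 6/(-1 + 3)))**2 = (147 + (10/9 - 6/2))**2 = (147 + (10/9 - 6*1/2))**2 = (147 + (10/9 - 3))**2 = (147 - 17/9)**2 = (1306/9)**2 = 1705636/81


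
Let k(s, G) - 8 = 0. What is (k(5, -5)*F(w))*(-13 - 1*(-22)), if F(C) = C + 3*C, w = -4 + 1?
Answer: -864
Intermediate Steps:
w = -3
k(s, G) = 8 (k(s, G) = 8 + 0 = 8)
F(C) = 4*C
(k(5, -5)*F(w))*(-13 - 1*(-22)) = (8*(4*(-3)))*(-13 - 1*(-22)) = (8*(-12))*(-13 + 22) = -96*9 = -864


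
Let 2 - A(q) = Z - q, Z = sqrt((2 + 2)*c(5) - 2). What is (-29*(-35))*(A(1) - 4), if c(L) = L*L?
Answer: -1015 - 7105*sqrt(2) ≈ -11063.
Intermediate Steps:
c(L) = L**2
Z = 7*sqrt(2) (Z = sqrt((2 + 2)*5**2 - 2) = sqrt(4*25 - 2) = sqrt(100 - 2) = sqrt(98) = 7*sqrt(2) ≈ 9.8995)
A(q) = 2 + q - 7*sqrt(2) (A(q) = 2 - (7*sqrt(2) - q) = 2 - (-q + 7*sqrt(2)) = 2 + (q - 7*sqrt(2)) = 2 + q - 7*sqrt(2))
(-29*(-35))*(A(1) - 4) = (-29*(-35))*((2 + 1 - 7*sqrt(2)) - 4) = 1015*((3 - 7*sqrt(2)) - 4) = 1015*(-1 - 7*sqrt(2)) = -1015 - 7105*sqrt(2)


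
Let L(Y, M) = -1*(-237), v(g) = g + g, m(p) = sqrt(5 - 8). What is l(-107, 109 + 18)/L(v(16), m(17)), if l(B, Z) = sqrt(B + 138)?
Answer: sqrt(31)/237 ≈ 0.023493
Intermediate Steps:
m(p) = I*sqrt(3) (m(p) = sqrt(-3) = I*sqrt(3))
l(B, Z) = sqrt(138 + B)
v(g) = 2*g
L(Y, M) = 237
l(-107, 109 + 18)/L(v(16), m(17)) = sqrt(138 - 107)/237 = sqrt(31)*(1/237) = sqrt(31)/237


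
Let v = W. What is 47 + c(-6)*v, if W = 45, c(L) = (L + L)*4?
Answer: -2113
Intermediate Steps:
c(L) = 8*L (c(L) = (2*L)*4 = 8*L)
v = 45
47 + c(-6)*v = 47 + (8*(-6))*45 = 47 - 48*45 = 47 - 2160 = -2113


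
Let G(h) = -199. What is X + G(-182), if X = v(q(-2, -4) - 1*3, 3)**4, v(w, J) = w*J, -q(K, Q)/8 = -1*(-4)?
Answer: 121550426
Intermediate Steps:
q(K, Q) = -32 (q(K, Q) = -(-8)*(-4) = -8*4 = -32)
v(w, J) = J*w
X = 121550625 (X = (3*(-32 - 1*3))**4 = (3*(-32 - 3))**4 = (3*(-35))**4 = (-105)**4 = 121550625)
X + G(-182) = 121550625 - 199 = 121550426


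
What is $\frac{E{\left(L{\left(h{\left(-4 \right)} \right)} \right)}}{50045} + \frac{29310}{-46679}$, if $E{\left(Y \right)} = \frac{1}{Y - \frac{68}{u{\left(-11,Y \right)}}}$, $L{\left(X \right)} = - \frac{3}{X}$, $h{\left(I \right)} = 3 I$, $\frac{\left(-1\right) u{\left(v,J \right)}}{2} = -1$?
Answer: $- \frac{198020744966}{315366824925} \approx -0.62791$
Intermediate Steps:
$u{\left(v,J \right)} = 2$ ($u{\left(v,J \right)} = \left(-2\right) \left(-1\right) = 2$)
$E{\left(Y \right)} = \frac{1}{-34 + Y}$ ($E{\left(Y \right)} = \frac{1}{Y - \frac{68}{2}} = \frac{1}{Y - 34} = \frac{1}{-34 + Y}$)
$\frac{E{\left(L{\left(h{\left(-4 \right)} \right)} \right)}}{50045} + \frac{29310}{-46679} = \frac{1}{\left(-34 - \frac{3}{3 \left(-4\right)}\right) 50045} + \frac{29310}{-46679} = \frac{1}{-34 - \frac{3}{-12}} \cdot \frac{1}{50045} + 29310 \left(- \frac{1}{46679}\right) = \frac{1}{-34 - - \frac{1}{4}} \cdot \frac{1}{50045} - \frac{29310}{46679} = \frac{1}{-34 + \frac{1}{4}} \cdot \frac{1}{50045} - \frac{29310}{46679} = \frac{1}{- \frac{135}{4}} \cdot \frac{1}{50045} - \frac{29310}{46679} = \left(- \frac{4}{135}\right) \frac{1}{50045} - \frac{29310}{46679} = - \frac{4}{6756075} - \frac{29310}{46679} = - \frac{198020744966}{315366824925}$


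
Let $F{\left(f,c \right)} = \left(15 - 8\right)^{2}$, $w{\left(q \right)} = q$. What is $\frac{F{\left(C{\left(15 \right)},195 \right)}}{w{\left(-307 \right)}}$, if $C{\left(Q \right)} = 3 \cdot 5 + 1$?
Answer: $- \frac{49}{307} \approx -0.15961$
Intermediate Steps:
$C{\left(Q \right)} = 16$ ($C{\left(Q \right)} = 15 + 1 = 16$)
$F{\left(f,c \right)} = 49$ ($F{\left(f,c \right)} = 7^{2} = 49$)
$\frac{F{\left(C{\left(15 \right)},195 \right)}}{w{\left(-307 \right)}} = \frac{49}{-307} = 49 \left(- \frac{1}{307}\right) = - \frac{49}{307}$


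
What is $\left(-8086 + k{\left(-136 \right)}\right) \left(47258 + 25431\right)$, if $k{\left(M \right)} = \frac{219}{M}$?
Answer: $- \frac{79951721435}{136} \approx -5.8788 \cdot 10^{8}$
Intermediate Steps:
$\left(-8086 + k{\left(-136 \right)}\right) \left(47258 + 25431\right) = \left(-8086 + \frac{219}{-136}\right) \left(47258 + 25431\right) = \left(-8086 + 219 \left(- \frac{1}{136}\right)\right) 72689 = \left(-8086 - \frac{219}{136}\right) 72689 = \left(- \frac{1099915}{136}\right) 72689 = - \frac{79951721435}{136}$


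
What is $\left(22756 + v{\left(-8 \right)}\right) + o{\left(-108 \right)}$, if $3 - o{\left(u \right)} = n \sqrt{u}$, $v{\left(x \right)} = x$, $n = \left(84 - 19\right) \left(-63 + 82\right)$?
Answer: $22751 - 7410 i \sqrt{3} \approx 22751.0 - 12835.0 i$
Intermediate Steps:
$n = 1235$ ($n = 65 \cdot 19 = 1235$)
$o{\left(u \right)} = 3 - 1235 \sqrt{u}$
$\left(22756 + v{\left(-8 \right)}\right) + o{\left(-108 \right)} = \left(22756 - 8\right) + \left(3 - 1235 \sqrt{-108}\right) = 22748 + \left(3 - 1235 \cdot 6 i \sqrt{3}\right) = 22748 + \left(3 - 7410 i \sqrt{3}\right) = 22751 - 7410 i \sqrt{3}$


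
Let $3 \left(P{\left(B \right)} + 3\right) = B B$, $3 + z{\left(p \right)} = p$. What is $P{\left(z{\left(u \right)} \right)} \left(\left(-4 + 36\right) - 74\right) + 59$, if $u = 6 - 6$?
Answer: $59$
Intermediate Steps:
$u = 0$ ($u = 6 - 6 = 0$)
$z{\left(p \right)} = -3 + p$
$P{\left(B \right)} = -3 + \frac{B^{2}}{3}$ ($P{\left(B \right)} = -3 + \frac{B B}{3} = -3 + \frac{B^{2}}{3}$)
$P{\left(z{\left(u \right)} \right)} \left(\left(-4 + 36\right) - 74\right) + 59 = \left(-3 + \frac{\left(-3 + 0\right)^{2}}{3}\right) \left(\left(-4 + 36\right) - 74\right) + 59 = \left(-3 + \frac{\left(-3\right)^{2}}{3}\right) \left(32 - 74\right) + 59 = \left(-3 + \frac{1}{3} \cdot 9\right) \left(-42\right) + 59 = \left(-3 + 3\right) \left(-42\right) + 59 = 0 \left(-42\right) + 59 = 0 + 59 = 59$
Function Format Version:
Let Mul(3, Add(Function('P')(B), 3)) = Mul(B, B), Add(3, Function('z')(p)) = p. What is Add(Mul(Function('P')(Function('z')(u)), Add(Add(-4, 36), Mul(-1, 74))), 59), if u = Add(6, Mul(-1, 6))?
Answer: 59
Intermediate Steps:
u = 0 (u = Add(6, -6) = 0)
Function('z')(p) = Add(-3, p)
Function('P')(B) = Add(-3, Mul(Rational(1, 3), Pow(B, 2))) (Function('P')(B) = Add(-3, Mul(Rational(1, 3), Mul(B, B))) = Add(-3, Mul(Rational(1, 3), Pow(B, 2))))
Add(Mul(Function('P')(Function('z')(u)), Add(Add(-4, 36), Mul(-1, 74))), 59) = Add(Mul(Add(-3, Mul(Rational(1, 3), Pow(Add(-3, 0), 2))), Add(Add(-4, 36), Mul(-1, 74))), 59) = Add(Mul(Add(-3, Mul(Rational(1, 3), Pow(-3, 2))), Add(32, -74)), 59) = Add(Mul(Add(-3, Mul(Rational(1, 3), 9)), -42), 59) = Add(Mul(Add(-3, 3), -42), 59) = Add(Mul(0, -42), 59) = Add(0, 59) = 59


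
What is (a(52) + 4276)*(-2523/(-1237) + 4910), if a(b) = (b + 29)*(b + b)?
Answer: 77167651100/1237 ≈ 6.2383e+7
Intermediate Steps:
a(b) = 2*b*(29 + b) (a(b) = (29 + b)*(2*b) = 2*b*(29 + b))
(a(52) + 4276)*(-2523/(-1237) + 4910) = (2*52*(29 + 52) + 4276)*(-2523/(-1237) + 4910) = (2*52*81 + 4276)*(-2523*(-1/1237) + 4910) = (8424 + 4276)*(2523/1237 + 4910) = 12700*(6076193/1237) = 77167651100/1237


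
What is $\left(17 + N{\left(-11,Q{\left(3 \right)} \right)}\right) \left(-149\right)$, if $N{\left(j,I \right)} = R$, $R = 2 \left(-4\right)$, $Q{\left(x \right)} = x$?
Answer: $-1341$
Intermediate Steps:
$R = -8$
$N{\left(j,I \right)} = -8$
$\left(17 + N{\left(-11,Q{\left(3 \right)} \right)}\right) \left(-149\right) = \left(17 - 8\right) \left(-149\right) = 9 \left(-149\right) = -1341$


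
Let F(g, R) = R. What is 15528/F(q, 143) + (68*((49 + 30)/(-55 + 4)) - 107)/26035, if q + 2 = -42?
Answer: 1212723349/11169015 ≈ 108.58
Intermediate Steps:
q = -44 (q = -2 - 42 = -44)
15528/F(q, 143) + (68*((49 + 30)/(-55 + 4)) - 107)/26035 = 15528/143 + (68*((49 + 30)/(-55 + 4)) - 107)/26035 = 15528*(1/143) + (68*(79/(-51)) - 107)*(1/26035) = 15528/143 + (68*(79*(-1/51)) - 107)*(1/26035) = 15528/143 + (68*(-79/51) - 107)*(1/26035) = 15528/143 + (-316/3 - 107)*(1/26035) = 15528/143 - 637/3*1/26035 = 15528/143 - 637/78105 = 1212723349/11169015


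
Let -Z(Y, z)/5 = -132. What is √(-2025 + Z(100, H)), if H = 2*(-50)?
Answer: I*√1365 ≈ 36.946*I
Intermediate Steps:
H = -100
Z(Y, z) = 660 (Z(Y, z) = -5*(-132) = 660)
√(-2025 + Z(100, H)) = √(-2025 + 660) = √(-1365) = I*√1365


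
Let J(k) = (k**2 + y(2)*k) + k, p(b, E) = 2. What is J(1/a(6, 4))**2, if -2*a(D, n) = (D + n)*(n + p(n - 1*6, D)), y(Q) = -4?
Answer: 8281/810000 ≈ 0.010223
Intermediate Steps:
a(D, n) = -(2 + n)*(D + n)/2 (a(D, n) = -(D + n)*(n + 2)/2 = -(D + n)*(2 + n)/2 = -(2 + n)*(D + n)/2)
J(k) = k**2 - 3*k (J(k) = (k**2 - 4*k) + k = k**2 - 3*k)
J(1/a(6, 4))**2 = ((-3 + 1/(-1*6 - 1*4 - 1/2*4**2 - 1/2*6*4))/(-1*6 - 1*4 - 1/2*4**2 - 1/2*6*4))**2 = ((-3 + 1/(-6 - 4 - 1/2*16 - 12))/(-6 - 4 - 1/2*16 - 12))**2 = ((-3 + 1/(-6 - 4 - 8 - 12))/(-6 - 4 - 8 - 12))**2 = ((-3 + 1/(-30))/(-30))**2 = (-(-3 - 1/30)/30)**2 = (-1/30*(-91/30))**2 = (91/900)**2 = 8281/810000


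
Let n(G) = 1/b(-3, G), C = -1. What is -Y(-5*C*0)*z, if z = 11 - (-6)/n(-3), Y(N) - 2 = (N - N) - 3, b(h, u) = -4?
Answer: -13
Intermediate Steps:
n(G) = -1/4 (n(G) = 1/(-4) = -1/4)
Y(N) = -1 (Y(N) = 2 + ((N - N) - 3) = 2 + (0 - 3) = 2 - 3 = -1)
z = -13 (z = 11 - (-6)/(-1/4) = 11 - (-6)*(-4) = 11 - 1*24 = 11 - 24 = -13)
-Y(-5*C*0)*z = -(-1)*(-13) = -1*13 = -13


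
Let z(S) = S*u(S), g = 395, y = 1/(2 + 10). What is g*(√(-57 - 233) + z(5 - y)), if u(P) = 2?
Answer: 23305/6 + 395*I*√290 ≈ 3884.2 + 6726.6*I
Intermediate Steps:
y = 1/12 ≈ 0.083333
z(S) = 2*S (z(S) = S*2 = 2*S)
g*(√(-57 - 233) + z(5 - y)) = 395*(√(-57 - 233) + 2*(5 - 1*1/12)) = 395*(√(-290) + 2*(5 - 1/12)) = 395*(I*√290 + 2*(59/12)) = 395*(I*√290 + 59/6) = 395*(59/6 + I*√290) = 23305/6 + 395*I*√290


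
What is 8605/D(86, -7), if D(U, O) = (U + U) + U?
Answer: 8605/258 ≈ 33.353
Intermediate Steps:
D(U, O) = 3*U (D(U, O) = 2*U + U = 3*U)
8605/D(86, -7) = 8605/((3*86)) = 8605/258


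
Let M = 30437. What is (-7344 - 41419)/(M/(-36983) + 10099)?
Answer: -138723233/28727760 ≈ -4.8289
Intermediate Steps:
(-7344 - 41419)/(M/(-36983) + 10099) = (-7344 - 41419)/(30437/(-36983) + 10099) = -48763/(30437*(-1/36983) + 10099) = -48763/(-30437/36983 + 10099) = -48763/373460880/36983 = -48763*36983/373460880 = -138723233/28727760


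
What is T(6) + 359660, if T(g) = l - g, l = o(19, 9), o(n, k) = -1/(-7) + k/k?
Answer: 2517586/7 ≈ 3.5966e+5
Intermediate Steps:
o(n, k) = 8/7 (o(n, k) = -1*(-⅐) + 1 = ⅐ + 1 = 8/7)
l = 8/7 ≈ 1.1429
T(g) = 8/7 - g
T(6) + 359660 = (8/7 - 1*6) + 359660 = (8/7 - 6) + 359660 = -34/7 + 359660 = 2517586/7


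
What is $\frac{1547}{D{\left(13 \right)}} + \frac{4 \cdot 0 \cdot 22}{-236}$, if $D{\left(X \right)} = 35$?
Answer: $\frac{221}{5} \approx 44.2$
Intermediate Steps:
$\frac{1547}{D{\left(13 \right)}} + \frac{4 \cdot 0 \cdot 22}{-236} = \frac{1547}{35} + \frac{4 \cdot 0 \cdot 22}{-236} = 1547 \cdot \frac{1}{35} + 4 \cdot 0 \left(- \frac{1}{236}\right) = \frac{221}{5} + 0 \left(- \frac{1}{236}\right) = \frac{221}{5} + 0 = \frac{221}{5}$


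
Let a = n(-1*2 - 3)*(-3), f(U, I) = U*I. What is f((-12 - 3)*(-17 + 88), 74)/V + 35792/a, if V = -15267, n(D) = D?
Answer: 182539538/76335 ≈ 2391.3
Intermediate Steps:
f(U, I) = I*U
a = 15 (a = (-1*2 - 3)*(-3) = (-2 - 3)*(-3) = -5*(-3) = 15)
f((-12 - 3)*(-17 + 88), 74)/V + 35792/a = (74*((-12 - 3)*(-17 + 88)))/(-15267) + 35792/15 = (74*(-15*71))*(-1/15267) + 35792*(1/15) = (74*(-1065))*(-1/15267) + 35792/15 = -78810*(-1/15267) + 35792/15 = 26270/5089 + 35792/15 = 182539538/76335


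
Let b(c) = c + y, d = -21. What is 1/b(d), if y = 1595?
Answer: 1/1574 ≈ 0.00063532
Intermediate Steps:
b(c) = 1595 + c (b(c) = c + 1595 = 1595 + c)
1/b(d) = 1/(1595 - 21) = 1/1574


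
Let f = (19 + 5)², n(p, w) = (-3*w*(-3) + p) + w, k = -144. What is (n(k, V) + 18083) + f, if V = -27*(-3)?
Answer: 19325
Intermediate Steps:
V = 81
n(p, w) = p + 10*w (n(p, w) = (9*w + p) + w = (p + 9*w) + w = p + 10*w)
f = 576 (f = 24² = 576)
(n(k, V) + 18083) + f = ((-144 + 10*81) + 18083) + 576 = ((-144 + 810) + 18083) + 576 = (666 + 18083) + 576 = 18749 + 576 = 19325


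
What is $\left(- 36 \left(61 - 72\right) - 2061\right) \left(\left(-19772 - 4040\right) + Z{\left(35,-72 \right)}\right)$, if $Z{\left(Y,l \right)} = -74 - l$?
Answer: $39650310$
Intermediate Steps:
$\left(- 36 \left(61 - 72\right) - 2061\right) \left(\left(-19772 - 4040\right) + Z{\left(35,-72 \right)}\right) = \left(- 36 \left(61 - 72\right) - 2061\right) \left(\left(-19772 - 4040\right) - 2\right) = \left(\left(-36\right) \left(-11\right) - 2061\right) \left(\left(-19772 - 4040\right) + \left(-74 + 72\right)\right) = \left(396 - 2061\right) \left(-23812 - 2\right) = \left(-1665\right) \left(-23814\right) = 39650310$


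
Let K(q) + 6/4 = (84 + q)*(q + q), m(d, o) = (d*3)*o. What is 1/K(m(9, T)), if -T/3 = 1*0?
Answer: -⅔ ≈ -0.66667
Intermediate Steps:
T = 0 (T = -3*0 = 0)
m(d, o) = 3*d*o (m(d, o) = (3*d)*o = 3*d*o)
K(q) = -3/2 + 2*q*(84 + q) (K(q) = -3/2 + (84 + q)*(q + q) = -3/2 + (84 + q)*(2*q) = -3/2 + 2*q*(84 + q))
1/K(m(9, T)) = 1/(-3/2 + 2*(3*9*0)² + 168*(3*9*0)) = 1/(-3/2 + 2*0² + 168*0) = 1/(-3/2 + 2*0 + 0) = 1/(-3/2 + 0 + 0) = 1/(-3/2) = -⅔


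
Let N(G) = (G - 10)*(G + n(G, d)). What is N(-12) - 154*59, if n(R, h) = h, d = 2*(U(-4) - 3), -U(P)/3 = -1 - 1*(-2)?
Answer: -8558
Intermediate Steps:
U(P) = -3 (U(P) = -3*(-1 - 1*(-2)) = -3*(-1 + 2) = -3*1 = -3)
d = -12 (d = 2*(-3 - 3) = 2*(-6) = -12)
N(G) = (-12 + G)*(-10 + G) (N(G) = (G - 10)*(G - 12) = (-10 + G)*(-12 + G) = (-12 + G)*(-10 + G))
N(-12) - 154*59 = (120 + (-12)² - 22*(-12)) - 154*59 = (120 + 144 + 264) - 9086 = 528 - 9086 = -8558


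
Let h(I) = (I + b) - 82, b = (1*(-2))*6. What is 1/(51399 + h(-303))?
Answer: 1/51002 ≈ 1.9607e-5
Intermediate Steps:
b = -12 (b = -2*6 = -12)
h(I) = -94 + I (h(I) = (I - 12) - 82 = (-12 + I) - 82 = -94 + I)
1/(51399 + h(-303)) = 1/(51399 + (-94 - 303)) = 1/(51399 - 397) = 1/51002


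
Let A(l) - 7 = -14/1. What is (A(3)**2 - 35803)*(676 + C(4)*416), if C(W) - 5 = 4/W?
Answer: -113411688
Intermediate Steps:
A(l) = -7 (A(l) = 7 - 14/1 = 7 - 14*1 = 7 - 14 = -7)
C(W) = 5 + 4/W
(A(3)**2 - 35803)*(676 + C(4)*416) = ((-7)**2 - 35803)*(676 + (5 + 4/4)*416) = (49 - 35803)*(676 + (5 + 4*(1/4))*416) = -35754*(676 + (5 + 1)*416) = -35754*(676 + 6*416) = -35754*(676 + 2496) = -35754*3172 = -113411688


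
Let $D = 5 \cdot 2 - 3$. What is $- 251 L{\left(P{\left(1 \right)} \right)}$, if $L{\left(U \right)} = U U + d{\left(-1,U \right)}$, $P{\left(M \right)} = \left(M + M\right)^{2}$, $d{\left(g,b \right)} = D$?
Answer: $-5773$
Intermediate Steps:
$D = 7$ ($D = 10 - 3 = 7$)
$d{\left(g,b \right)} = 7$
$P{\left(M \right)} = 4 M^{2}$ ($P{\left(M \right)} = \left(2 M\right)^{2} = 4 M^{2}$)
$L{\left(U \right)} = 7 + U^{2}$ ($L{\left(U \right)} = U U + 7 = U^{2} + 7 = 7 + U^{2}$)
$- 251 L{\left(P{\left(1 \right)} \right)} = - 251 \left(7 + \left(4 \cdot 1^{2}\right)^{2}\right) = - 251 \left(7 + \left(4 \cdot 1\right)^{2}\right) = - 251 \left(7 + 4^{2}\right) = - 251 \left(7 + 16\right) = \left(-251\right) 23 = -5773$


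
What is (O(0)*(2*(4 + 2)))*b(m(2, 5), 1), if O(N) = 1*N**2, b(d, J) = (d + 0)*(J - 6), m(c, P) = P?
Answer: 0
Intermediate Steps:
b(d, J) = d*(-6 + J)
O(N) = N**2
(O(0)*(2*(4 + 2)))*b(m(2, 5), 1) = (0**2*(2*(4 + 2)))*(5*(-6 + 1)) = (0*(2*6))*(5*(-5)) = (0*12)*(-25) = 0*(-25) = 0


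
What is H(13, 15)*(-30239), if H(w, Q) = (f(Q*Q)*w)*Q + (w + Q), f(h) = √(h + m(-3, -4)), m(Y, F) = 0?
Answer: -89295767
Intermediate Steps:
f(h) = √h (f(h) = √(h + 0) = √h)
H(w, Q) = Q + w + Q*w*√(Q²) (H(w, Q) = (√(Q*Q)*w)*Q + (w + Q) = (√(Q²)*w)*Q + (Q + w) = (w*√(Q²))*Q + (Q + w) = Q*w*√(Q²) + (Q + w) = Q + w + Q*w*√(Q²))
H(13, 15)*(-30239) = (15 + 13 + 15*13*√(15²))*(-30239) = (15 + 13 + 15*13*√225)*(-30239) = (15 + 13 + 15*13*15)*(-30239) = (15 + 13 + 2925)*(-30239) = 2953*(-30239) = -89295767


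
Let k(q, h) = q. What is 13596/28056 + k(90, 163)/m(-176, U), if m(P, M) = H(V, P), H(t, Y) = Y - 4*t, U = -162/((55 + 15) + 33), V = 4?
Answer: 593/37408 ≈ 0.015852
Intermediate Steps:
U = -162/103 (U = -162/(70 + 33) = -162/103 ≈ -1.5728)
m(P, M) = -16 + P (m(P, M) = P - 4*4 = P - 16 = -16 + P)
13596/28056 + k(90, 163)/m(-176, U) = 13596/28056 + 90/(-16 - 176) = 13596*(1/28056) + 90/(-192) = 1133/2338 + 90*(-1/192) = 1133/2338 - 15/32 = 593/37408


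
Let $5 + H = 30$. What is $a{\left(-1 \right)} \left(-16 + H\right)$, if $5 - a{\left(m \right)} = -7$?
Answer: $108$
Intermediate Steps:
$H = 25$ ($H = -5 + 30 = 25$)
$a{\left(m \right)} = 12$ ($a{\left(m \right)} = 5 - -7 = 5 + 7 = 12$)
$a{\left(-1 \right)} \left(-16 + H\right) = 12 \left(-16 + 25\right) = 12 \cdot 9 = 108$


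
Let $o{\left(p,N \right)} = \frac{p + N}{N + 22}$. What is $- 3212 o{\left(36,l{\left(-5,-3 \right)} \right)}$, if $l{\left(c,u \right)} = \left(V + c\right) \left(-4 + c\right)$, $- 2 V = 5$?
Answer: $- \frac{664884}{179} \approx -3714.4$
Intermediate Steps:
$V = - \frac{5}{2}$ ($V = \left(- \frac{1}{2}\right) 5 = - \frac{5}{2} \approx -2.5$)
$l{\left(c,u \right)} = \left(-4 + c\right) \left(- \frac{5}{2} + c\right)$ ($l{\left(c,u \right)} = \left(- \frac{5}{2} + c\right) \left(-4 + c\right) = \left(-4 + c\right) \left(- \frac{5}{2} + c\right)$)
$o{\left(p,N \right)} = \frac{N + p}{22 + N}$
$- 3212 o{\left(36,l{\left(-5,-3 \right)} \right)} = - 3212 \frac{\left(10 + \left(-5\right)^{2} - - \frac{65}{2}\right) + 36}{22 + \left(10 + \left(-5\right)^{2} - - \frac{65}{2}\right)} = - 3212 \frac{\left(10 + 25 + \frac{65}{2}\right) + 36}{22 + \left(10 + 25 + \frac{65}{2}\right)} = - 3212 \frac{\frac{135}{2} + 36}{22 + \frac{135}{2}} = - 3212 \frac{1}{\frac{179}{2}} \cdot \frac{207}{2} = - 3212 \cdot \frac{2}{179} \cdot \frac{207}{2} = \left(-3212\right) \frac{207}{179} = - \frac{664884}{179}$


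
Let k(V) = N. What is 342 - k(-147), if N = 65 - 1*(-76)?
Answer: 201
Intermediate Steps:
N = 141 (N = 65 + 76 = 141)
k(V) = 141
342 - k(-147) = 342 - 1*141 = 342 - 141 = 201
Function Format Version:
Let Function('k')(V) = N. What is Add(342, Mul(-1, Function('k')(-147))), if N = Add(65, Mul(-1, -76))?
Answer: 201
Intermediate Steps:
N = 141 (N = Add(65, 76) = 141)
Function('k')(V) = 141
Add(342, Mul(-1, Function('k')(-147))) = Add(342, Mul(-1, 141)) = Add(342, -141) = 201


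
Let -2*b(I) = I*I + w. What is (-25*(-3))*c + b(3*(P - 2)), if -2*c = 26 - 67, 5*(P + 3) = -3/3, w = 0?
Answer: 70791/50 ≈ 1415.8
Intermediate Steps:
P = -16/5 (P = -3 + (-3/3)/5 = -3 + (-3*1/3)/5 = -3 + (1/5)*(-1) = -3 - 1/5 = -16/5 ≈ -3.2000)
c = 41/2 (c = -(26 - 67)/2 = -1/2*(-41) = 41/2 ≈ 20.500)
b(I) = -I**2/2 (b(I) = -(I*I + 0)/2 = -(I**2 + 0)/2 = -I**2/2)
(-25*(-3))*c + b(3*(P - 2)) = -25*(-3)*(41/2) - 9*(-16/5 - 2)**2/2 = 75*(41/2) - (3*(-26/5))**2/2 = 3075/2 - (-78/5)**2/2 = 3075/2 - 1/2*6084/25 = 3075/2 - 3042/25 = 70791/50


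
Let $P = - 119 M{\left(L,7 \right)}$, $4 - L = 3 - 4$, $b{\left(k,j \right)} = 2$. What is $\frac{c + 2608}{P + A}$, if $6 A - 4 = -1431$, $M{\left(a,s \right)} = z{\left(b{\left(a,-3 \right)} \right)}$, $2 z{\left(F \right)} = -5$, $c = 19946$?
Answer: $378$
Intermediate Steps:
$L = 5$ ($L = 4 - \left(3 - 4\right) = 4 - -1 = 4 + 1 = 5$)
$z{\left(F \right)} = - \frac{5}{2}$ ($z{\left(F \right)} = \frac{1}{2} \left(-5\right) = - \frac{5}{2}$)
$M{\left(a,s \right)} = - \frac{5}{2}$
$A = - \frac{1427}{6}$ ($A = \frac{2}{3} + \frac{1}{6} \left(-1431\right) = \frac{2}{3} - \frac{477}{2} = - \frac{1427}{6} \approx -237.83$)
$P = \frac{595}{2}$ ($P = \left(-119\right) \left(- \frac{5}{2}\right) = \frac{595}{2} \approx 297.5$)
$\frac{c + 2608}{P + A} = \frac{19946 + 2608}{\frac{595}{2} - \frac{1427}{6}} = \frac{22554}{\frac{179}{3}} = 22554 \cdot \frac{3}{179} = 378$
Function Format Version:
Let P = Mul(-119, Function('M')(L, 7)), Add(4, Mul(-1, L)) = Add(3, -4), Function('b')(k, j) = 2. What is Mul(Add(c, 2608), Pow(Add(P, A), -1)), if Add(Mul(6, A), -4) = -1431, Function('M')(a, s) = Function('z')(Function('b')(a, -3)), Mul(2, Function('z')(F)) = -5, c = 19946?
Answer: 378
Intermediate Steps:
L = 5 (L = Add(4, Mul(-1, Add(3, -4))) = Add(4, Mul(-1, -1)) = Add(4, 1) = 5)
Function('z')(F) = Rational(-5, 2) (Function('z')(F) = Mul(Rational(1, 2), -5) = Rational(-5, 2))
Function('M')(a, s) = Rational(-5, 2)
A = Rational(-1427, 6) (A = Add(Rational(2, 3), Mul(Rational(1, 6), -1431)) = Add(Rational(2, 3), Rational(-477, 2)) = Rational(-1427, 6) ≈ -237.83)
P = Rational(595, 2) (P = Mul(-119, Rational(-5, 2)) = Rational(595, 2) ≈ 297.50)
Mul(Add(c, 2608), Pow(Add(P, A), -1)) = Mul(Add(19946, 2608), Pow(Add(Rational(595, 2), Rational(-1427, 6)), -1)) = Mul(22554, Pow(Rational(179, 3), -1)) = Mul(22554, Rational(3, 179)) = 378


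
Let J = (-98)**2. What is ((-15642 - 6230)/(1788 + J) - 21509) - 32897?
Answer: -38738439/712 ≈ -54408.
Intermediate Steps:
J = 9604
((-15642 - 6230)/(1788 + J) - 21509) - 32897 = ((-15642 - 6230)/(1788 + 9604) - 21509) - 32897 = (-21872/11392 - 21509) - 32897 = (-21872*1/11392 - 21509) - 32897 = (-1367/712 - 21509) - 32897 = -15315775/712 - 32897 = -38738439/712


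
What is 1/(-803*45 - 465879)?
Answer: -1/502014 ≈ -1.9920e-6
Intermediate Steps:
1/(-803*45 - 465879) = 1/(-36135 - 465879) = 1/(-502014) = -1/502014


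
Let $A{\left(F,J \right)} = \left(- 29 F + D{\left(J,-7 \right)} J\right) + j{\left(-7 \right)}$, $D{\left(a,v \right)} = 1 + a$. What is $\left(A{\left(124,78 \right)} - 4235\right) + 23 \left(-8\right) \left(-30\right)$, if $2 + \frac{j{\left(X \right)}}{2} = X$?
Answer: $3833$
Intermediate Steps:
$j{\left(X \right)} = -4 + 2 X$
$A{\left(F,J \right)} = -18 - 29 F + J \left(1 + J\right)$ ($A{\left(F,J \right)} = \left(- 29 F + \left(1 + J\right) J\right) + \left(-4 + 2 \left(-7\right)\right) = \left(- 29 F + J \left(1 + J\right)\right) - 18 = -18 - 29 F + J \left(1 + J\right)$)
$\left(A{\left(124,78 \right)} - 4235\right) + 23 \left(-8\right) \left(-30\right) = \left(\left(-18 - 3596 + 78 \left(1 + 78\right)\right) - 4235\right) + 23 \left(-8\right) \left(-30\right) = \left(\left(-18 - 3596 + 78 \cdot 79\right) - 4235\right) - -5520 = \left(\left(-18 - 3596 + 6162\right) - 4235\right) + 5520 = \left(2548 - 4235\right) + 5520 = -1687 + 5520 = 3833$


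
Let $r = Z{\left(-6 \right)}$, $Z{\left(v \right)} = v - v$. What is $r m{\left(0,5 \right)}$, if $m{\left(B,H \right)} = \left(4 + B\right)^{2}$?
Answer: $0$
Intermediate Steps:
$Z{\left(v \right)} = 0$
$r = 0$
$r m{\left(0,5 \right)} = 0 \left(4 + 0\right)^{2} = 0 \cdot 4^{2} = 0 \cdot 16 = 0$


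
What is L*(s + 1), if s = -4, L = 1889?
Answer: -5667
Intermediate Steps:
L*(s + 1) = 1889*(-4 + 1) = 1889*(-3) = -5667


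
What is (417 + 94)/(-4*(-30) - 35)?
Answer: 511/85 ≈ 6.0118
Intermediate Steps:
(417 + 94)/(-4*(-30) - 35) = 511/(120 - 35) = 511/85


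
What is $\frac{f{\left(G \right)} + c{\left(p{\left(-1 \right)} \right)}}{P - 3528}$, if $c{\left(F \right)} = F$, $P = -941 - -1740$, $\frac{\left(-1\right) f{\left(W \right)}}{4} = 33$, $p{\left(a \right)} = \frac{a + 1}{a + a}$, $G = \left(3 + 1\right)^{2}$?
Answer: $\frac{132}{2729} \approx 0.048369$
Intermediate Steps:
$G = 16$ ($G = 4^{2} = 16$)
$p{\left(a \right)} = \frac{1 + a}{2 a}$
$f{\left(W \right)} = -132$ ($f{\left(W \right)} = \left(-4\right) 33 = -132$)
$P = 799$ ($P = -941 + 1740 = 799$)
$\frac{f{\left(G \right)} + c{\left(p{\left(-1 \right)} \right)}}{P - 3528} = \frac{-132 + \frac{1 - 1}{2 \left(-1\right)}}{799 - 3528} = \frac{-132 + \frac{1}{2} \left(-1\right) 0}{-2729} = \left(-132 + 0\right) \left(- \frac{1}{2729}\right) = \left(-132\right) \left(- \frac{1}{2729}\right) = \frac{132}{2729}$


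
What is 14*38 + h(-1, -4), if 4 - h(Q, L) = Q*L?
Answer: 532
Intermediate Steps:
h(Q, L) = 4 - L*Q (h(Q, L) = 4 - Q*L = 4 - L*Q)
14*38 + h(-1, -4) = 14*38 + (4 - 1*(-4)*(-1)) = 532 + (4 - 4) = 532 + 0 = 532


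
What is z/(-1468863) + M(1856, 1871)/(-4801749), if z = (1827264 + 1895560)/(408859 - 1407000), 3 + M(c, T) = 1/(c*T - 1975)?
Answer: 77383157232386458/24457487511380009341233 ≈ 3.1640e-6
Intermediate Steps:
M(c, T) = -3 + 1/(-1975 + T*c) (M(c, T) = -3 + 1/(c*T - 1975) = -3 + 1/(T*c - 1975) = -3 + 1/(-1975 + T*c))
z = -3722824/998141 (z = 3722824/(-998141) = 3722824*(-1/998141) = -3722824/998141 ≈ -3.7298)
z/(-1468863) + M(1856, 1871)/(-4801749) = -3722824/998141/(-1468863) + ((5926 - 3*1871*1856)/(-1975 + 1871*1856))/(-4801749) = -3722824/998141*(-1/1468863) + ((5926 - 10417728)/(-1975 + 3472576))*(-1/4801749) = 3722824/1466132383683 + (-10411802/3470601)*(-1/4801749) = 3722824/1466132383683 + ((1/3470601)*(-10411802))*(-1/4801749) = 3722824/1466132383683 - 10411802/3470601*(-1/4801749) = 3722824/1466132383683 + 10411802/16664954881149 = 77383157232386458/24457487511380009341233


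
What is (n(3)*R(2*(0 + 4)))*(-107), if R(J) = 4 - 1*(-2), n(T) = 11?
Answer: -7062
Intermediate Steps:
R(J) = 6 (R(J) = 4 + 2 = 6)
(n(3)*R(2*(0 + 4)))*(-107) = (11*6)*(-107) = 66*(-107) = -7062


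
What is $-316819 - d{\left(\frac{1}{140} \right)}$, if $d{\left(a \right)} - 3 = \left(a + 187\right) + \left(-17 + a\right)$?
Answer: $- \frac{22189441}{70} \approx -3.1699 \cdot 10^{5}$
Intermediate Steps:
$d{\left(a \right)} = 173 + 2 a$ ($d{\left(a \right)} = 3 + \left(\left(a + 187\right) + \left(-17 + a\right)\right) = 3 + \left(\left(187 + a\right) + \left(-17 + a\right)\right) = 3 + \left(170 + 2 a\right) = 173 + 2 a$)
$-316819 - d{\left(\frac{1}{140} \right)} = -316819 - \left(173 + \frac{2}{140}\right) = -316819 - \left(173 + 2 \cdot \frac{1}{140}\right) = -316819 - \left(173 + \frac{1}{70}\right) = -316819 - \frac{12111}{70} = - \frac{22189441}{70}$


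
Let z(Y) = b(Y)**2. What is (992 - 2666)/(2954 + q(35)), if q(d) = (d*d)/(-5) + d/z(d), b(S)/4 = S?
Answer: -937440/1517041 ≈ -0.61794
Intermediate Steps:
b(S) = 4*S
z(Y) = 16*Y**2 (z(Y) = (4*Y)**2 = 16*Y**2)
q(d) = -d**2/5 + 1/(16*d) (q(d) = (d*d)/(-5) + d/((16*d**2)) = d**2*(-1/5) + d*(1/(16*d**2)) = -d**2/5 + 1/(16*d))
(992 - 2666)/(2954 + q(35)) = (992 - 2666)/(2954 + (1/80)*(5 - 16*35**3)/35) = -1674/(2954 + (1/80)*(1/35)*(5 - 16*42875)) = -1674/(2954 + (1/80)*(1/35)*(5 - 686000)) = -1674/(2954 + (1/80)*(1/35)*(-685995)) = -1674/(2954 - 137199/560) = -1674/1517041/560 = -1674*560/1517041 = -937440/1517041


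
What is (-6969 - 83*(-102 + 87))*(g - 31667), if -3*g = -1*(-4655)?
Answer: 190143648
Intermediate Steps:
g = -4655/3 (g = -(-1)*(-4655)/3 = -1/3*4655 = -4655/3 ≈ -1551.7)
(-6969 - 83*(-102 + 87))*(g - 31667) = (-6969 - 83*(-102 + 87))*(-4655/3 - 31667) = (-6969 - 83*(-15))*(-99656/3) = (-6969 + 1245)*(-99656/3) = -5724*(-99656/3) = 190143648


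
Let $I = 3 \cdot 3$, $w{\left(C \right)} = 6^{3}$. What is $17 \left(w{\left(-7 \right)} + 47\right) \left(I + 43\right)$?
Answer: $232492$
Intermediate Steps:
$w{\left(C \right)} = 216$
$I = 9$
$17 \left(w{\left(-7 \right)} + 47\right) \left(I + 43\right) = 17 \left(216 + 47\right) \left(9 + 43\right) = 17 \cdot 263 \cdot 52 = 17 \cdot 13676 = 232492$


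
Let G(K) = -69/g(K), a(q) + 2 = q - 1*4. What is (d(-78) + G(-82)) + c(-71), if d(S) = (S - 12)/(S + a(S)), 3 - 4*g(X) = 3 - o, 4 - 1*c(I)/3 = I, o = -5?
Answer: 12634/45 ≈ 280.76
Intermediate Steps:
c(I) = 12 - 3*I
a(q) = -6 + q (a(q) = -2 + (q - 1*4) = -2 + (q - 4) = -2 + (-4 + q) = -6 + q)
g(X) = -5/4 (g(X) = ¾ - (3 - 1*(-5))/4 = ¾ - (3 + 5)/4 = ¾ - ¼*8 = ¾ - 2 = -5/4)
d(S) = (-12 + S)/(-6 + 2*S) (d(S) = (S - 12)/(S + (-6 + S)) = (-12 + S)/(-6 + 2*S))
G(K) = 276/5 (G(K) = -69/(-5/4) = -69*(-⅘) = 276/5)
(d(-78) + G(-82)) + c(-71) = ((-12 - 78)/(2*(-3 - 78)) + 276/5) + (12 - 3*(-71)) = ((½)*(-90)/(-81) + 276/5) + (12 + 213) = ((½)*(-1/81)*(-90) + 276/5) + 225 = (5/9 + 276/5) + 225 = 2509/45 + 225 = 12634/45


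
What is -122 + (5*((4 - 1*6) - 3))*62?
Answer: -1672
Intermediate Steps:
-122 + (5*((4 - 1*6) - 3))*62 = -122 + (5*((4 - 6) - 3))*62 = -122 + (5*(-2 - 3))*62 = -122 + (5*(-5))*62 = -122 - 25*62 = -122 - 1550 = -1672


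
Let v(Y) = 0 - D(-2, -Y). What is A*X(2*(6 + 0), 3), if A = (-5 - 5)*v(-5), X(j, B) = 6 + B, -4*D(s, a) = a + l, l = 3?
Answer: -180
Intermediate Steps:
D(s, a) = -¾ - a/4 (D(s, a) = -(a + 3)/4 = -(3 + a)/4 = -¾ - a/4)
v(Y) = ¾ - Y/4 (v(Y) = 0 - (-¾ - (-1)*Y/4) = 0 - (-¾ + Y/4) = 0 + (¾ - Y/4) = ¾ - Y/4)
A = -20 (A = (-5 - 5)*(¾ - ¼*(-5)) = -10*(¾ + 5/4) = -10*2 = -20)
A*X(2*(6 + 0), 3) = -20*(6 + 3) = -20*9 = -180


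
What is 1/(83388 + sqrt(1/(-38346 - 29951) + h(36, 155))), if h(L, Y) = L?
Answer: 5695150236/474907185420877 - sqrt(167921219227)/474907185420877 ≈ 1.1991e-5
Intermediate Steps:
1/(83388 + sqrt(1/(-38346 - 29951) + h(36, 155))) = 1/(83388 + sqrt(1/(-38346 - 29951) + 36)) = 1/(83388 + sqrt(1/(-68297) + 36)) = 1/(83388 + sqrt(-1/68297 + 36)) = 1/(83388 + sqrt(2458691/68297)) = 1/(83388 + sqrt(167921219227)/68297)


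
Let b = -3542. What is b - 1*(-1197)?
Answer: -2345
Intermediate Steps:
b - 1*(-1197) = -3542 - 1*(-1197) = -3542 + 1197 = -2345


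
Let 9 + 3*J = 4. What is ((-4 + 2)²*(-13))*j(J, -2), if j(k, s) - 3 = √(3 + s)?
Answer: -208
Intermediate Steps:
J = -5/3 (J = -3 + (⅓)*4 = -3 + 4/3 = -5/3 ≈ -1.6667)
j(k, s) = 3 + √(3 + s)
((-4 + 2)²*(-13))*j(J, -2) = ((-4 + 2)²*(-13))*(3 + √(3 - 2)) = ((-2)²*(-13))*(3 + √1) = (4*(-13))*(3 + 1) = -52*4 = -208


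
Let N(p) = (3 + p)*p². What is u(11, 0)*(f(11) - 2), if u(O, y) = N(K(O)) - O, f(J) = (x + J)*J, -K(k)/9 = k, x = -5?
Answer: -60218048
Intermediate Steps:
K(k) = -9*k
f(J) = J*(-5 + J) (f(J) = (-5 + J)*J = J*(-5 + J))
N(p) = p²*(3 + p)
u(O, y) = -O + 81*O²*(3 - 9*O) (u(O, y) = (-9*O)²*(3 - 9*O) - O = (81*O²)*(3 - 9*O) - O = 81*O²*(3 - 9*O) - O = -O + 81*O²*(3 - 9*O))
u(11, 0)*(f(11) - 2) = (11*(-1 + 243*11*(1 - 3*11)))*(11*(-5 + 11) - 2) = (11*(-1 + 243*11*(1 - 33)))*(11*6 - 2) = (11*(-1 + 243*11*(-32)))*(66 - 2) = (11*(-1 - 85536))*64 = (11*(-85537))*64 = -940907*64 = -60218048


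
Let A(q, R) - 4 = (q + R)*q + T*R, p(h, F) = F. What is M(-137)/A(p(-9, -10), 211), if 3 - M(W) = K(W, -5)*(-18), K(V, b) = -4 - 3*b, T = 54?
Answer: 201/9388 ≈ 0.021410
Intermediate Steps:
M(W) = 201 (M(W) = 3 - (-4 - 3*(-5))*(-18) = 3 - (-4 + 15)*(-18) = 3 - 11*(-18) = 3 - 1*(-198) = 3 + 198 = 201)
A(q, R) = 4 + 54*R + q*(R + q) (A(q, R) = 4 + ((q + R)*q + 54*R) = 4 + ((R + q)*q + 54*R) = 4 + (q*(R + q) + 54*R) = 4 + (54*R + q*(R + q)) = 4 + 54*R + q*(R + q))
M(-137)/A(p(-9, -10), 211) = 201/(4 + (-10)² + 54*211 + 211*(-10)) = 201/(4 + 100 + 11394 - 2110) = 201/9388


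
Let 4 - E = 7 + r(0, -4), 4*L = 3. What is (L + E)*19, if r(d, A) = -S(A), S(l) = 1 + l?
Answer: -399/4 ≈ -99.750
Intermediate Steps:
L = 3/4 (L = (1/4)*3 = 3/4 ≈ 0.75000)
r(d, A) = -1 - A (r(d, A) = -(1 + A) = -1 - A)
E = -6 (E = 4 - (7 + (-1 - 1*(-4))) = 4 - (7 + (-1 + 4)) = 4 - (7 + 3) = 4 - 1*10 = 4 - 10 = -6)
(L + E)*19 = (3/4 - 6)*19 = -21/4*19 = -399/4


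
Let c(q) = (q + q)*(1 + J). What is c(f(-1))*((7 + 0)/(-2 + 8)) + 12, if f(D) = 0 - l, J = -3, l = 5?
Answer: 106/3 ≈ 35.333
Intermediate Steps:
f(D) = -5 (f(D) = 0 - 1*5 = 0 - 5 = -5)
c(q) = -4*q (c(q) = (q + q)*(1 - 3) = (2*q)*(-2) = -4*q)
c(f(-1))*((7 + 0)/(-2 + 8)) + 12 = (-4*(-5))*((7 + 0)/(-2 + 8)) + 12 = 20*(7/6) + 12 = 70/3 + 12 = 106/3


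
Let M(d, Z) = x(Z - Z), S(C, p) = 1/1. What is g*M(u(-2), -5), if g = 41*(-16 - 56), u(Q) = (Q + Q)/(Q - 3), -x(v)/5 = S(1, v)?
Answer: 14760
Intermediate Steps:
S(C, p) = 1
x(v) = -5 (x(v) = -5*1 = -5)
u(Q) = 2*Q/(-3 + Q) (u(Q) = (2*Q)/(-3 + Q) = 2*Q/(-3 + Q))
M(d, Z) = -5
g = -2952 (g = 41*(-72) = -2952)
g*M(u(-2), -5) = -2952*(-5) = 14760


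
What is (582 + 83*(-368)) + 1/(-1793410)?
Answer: -53734150421/1793410 ≈ -29962.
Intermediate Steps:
(582 + 83*(-368)) + 1/(-1793410) = (582 - 30544) - 1/1793410 = -29962 - 1/1793410 = -53734150421/1793410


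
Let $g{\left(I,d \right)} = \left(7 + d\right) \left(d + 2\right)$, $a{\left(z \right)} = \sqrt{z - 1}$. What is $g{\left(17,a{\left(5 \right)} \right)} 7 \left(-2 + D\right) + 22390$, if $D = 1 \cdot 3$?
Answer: $22642$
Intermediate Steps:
$D = 3$
$a{\left(z \right)} = \sqrt{-1 + z}$
$g{\left(I,d \right)} = \left(2 + d\right) \left(7 + d\right)$ ($g{\left(I,d \right)} = \left(7 + d\right) \left(2 + d\right) = \left(2 + d\right) \left(7 + d\right)$)
$g{\left(17,a{\left(5 \right)} \right)} 7 \left(-2 + D\right) + 22390 = \left(14 + \left(\sqrt{-1 + 5}\right)^{2} + 9 \sqrt{-1 + 5}\right) 7 \left(-2 + 3\right) + 22390 = \left(14 + \left(\sqrt{4}\right)^{2} + 9 \sqrt{4}\right) 7 \cdot 1 + 22390 = \left(14 + 2^{2} + 9 \cdot 2\right) 7 + 22390 = \left(14 + 4 + 18\right) 7 + 22390 = 36 \cdot 7 + 22390 = 252 + 22390 = 22642$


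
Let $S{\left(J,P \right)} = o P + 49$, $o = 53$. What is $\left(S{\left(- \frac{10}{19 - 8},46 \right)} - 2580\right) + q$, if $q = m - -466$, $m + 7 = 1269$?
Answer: $1635$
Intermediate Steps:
$m = 1262$ ($m = -7 + 1269 = 1262$)
$q = 1728$ ($q = 1262 - -466 = 1262 + 466 = 1728$)
$S{\left(J,P \right)} = 49 + 53 P$ ($S{\left(J,P \right)} = 53 P + 49 = 49 + 53 P$)
$\left(S{\left(- \frac{10}{19 - 8},46 \right)} - 2580\right) + q = \left(\left(49 + 53 \cdot 46\right) - 2580\right) + 1728 = \left(\left(49 + 2438\right) - 2580\right) + 1728 = \left(2487 - 2580\right) + 1728 = -93 + 1728 = 1635$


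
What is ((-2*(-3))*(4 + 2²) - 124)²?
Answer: 5776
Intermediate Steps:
((-2*(-3))*(4 + 2²) - 124)² = (6*(4 + 4) - 124)² = (6*8 - 124)² = (48 - 124)² = (-76)² = 5776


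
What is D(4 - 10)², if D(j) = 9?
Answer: 81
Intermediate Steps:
D(4 - 10)² = 9² = 81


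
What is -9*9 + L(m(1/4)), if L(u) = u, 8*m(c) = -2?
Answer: -325/4 ≈ -81.250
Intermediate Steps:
m(c) = -1/4 (m(c) = (1/8)*(-2) = -1/4)
-9*9 + L(m(1/4)) = -9*9 - 1/4 = -81 - 1/4 = -325/4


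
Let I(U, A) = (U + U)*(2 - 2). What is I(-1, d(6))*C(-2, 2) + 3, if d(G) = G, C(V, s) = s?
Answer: 3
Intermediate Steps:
I(U, A) = 0 (I(U, A) = (2*U)*0 = 0)
I(-1, d(6))*C(-2, 2) + 3 = 0*2 + 3 = 0 + 3 = 3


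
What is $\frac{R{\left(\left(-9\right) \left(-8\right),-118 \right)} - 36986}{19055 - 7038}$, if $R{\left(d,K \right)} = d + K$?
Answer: $- \frac{37032}{12017} \approx -3.0816$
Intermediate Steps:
$R{\left(d,K \right)} = K + d$
$\frac{R{\left(\left(-9\right) \left(-8\right),-118 \right)} - 36986}{19055 - 7038} = \frac{\left(-118 - -72\right) - 36986}{19055 - 7038} = \frac{\left(-118 + 72\right) - 36986}{12017} = \left(-46 - 36986\right) \frac{1}{12017} = \left(-37032\right) \frac{1}{12017} = - \frac{37032}{12017}$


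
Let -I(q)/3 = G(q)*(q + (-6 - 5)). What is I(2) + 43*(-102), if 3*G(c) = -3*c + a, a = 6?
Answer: -4386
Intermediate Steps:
G(c) = 2 - c (G(c) = (-3*c + 6)/3 = (6 - 3*c)/3 = 2 - c)
I(q) = -3*(-11 + q)*(2 - q) (I(q) = -3*(2 - q)*(q + (-6 - 5)) = -3*(2 - q)*(q - 11) = -3*(2 - q)*(-11 + q) = -3*(-11 + q)*(2 - q))
I(2) + 43*(-102) = 3*(-11 + 2)*(-2 + 2) + 43*(-102) = 3*(-9)*0 - 4386 = 0 - 4386 = -4386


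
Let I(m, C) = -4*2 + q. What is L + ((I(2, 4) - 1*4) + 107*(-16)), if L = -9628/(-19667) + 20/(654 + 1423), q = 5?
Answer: -70197938425/40848359 ≈ -1718.5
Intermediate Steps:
I(m, C) = -3 (I(m, C) = -4*2 + 5 = -8 + 5 = -3)
L = 20390696/40848359 (L = -9628*(-1/19667) + 20/2077 = 9628/19667 + 20*(1/2077) = 9628/19667 + 20/2077 = 20390696/40848359 ≈ 0.49918)
L + ((I(2, 4) - 1*4) + 107*(-16)) = 20390696/40848359 + ((-3 - 1*4) + 107*(-16)) = 20390696/40848359 + ((-3 - 4) - 1712) = 20390696/40848359 + (-7 - 1712) = 20390696/40848359 - 1719 = -70197938425/40848359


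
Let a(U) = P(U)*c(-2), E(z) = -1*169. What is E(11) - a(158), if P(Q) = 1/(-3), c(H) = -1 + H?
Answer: -170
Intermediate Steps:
E(z) = -169
P(Q) = -1/3
a(U) = 1 (a(U) = -(-1 - 2)/3 = -1/3*(-3) = 1)
E(11) - a(158) = -169 - 1*1 = -169 - 1 = -170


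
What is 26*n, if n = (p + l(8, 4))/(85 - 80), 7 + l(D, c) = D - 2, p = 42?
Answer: 1066/5 ≈ 213.20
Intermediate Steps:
l(D, c) = -9 + D (l(D, c) = -7 + (D - 2) = -7 + (-2 + D) = -9 + D)
n = 41/5 (n = (42 + (-9 + 8))/(85 - 80) = (42 - 1)/5 = 41*(1/5) = 41/5 ≈ 8.2000)
26*n = 26*(41/5) = 1066/5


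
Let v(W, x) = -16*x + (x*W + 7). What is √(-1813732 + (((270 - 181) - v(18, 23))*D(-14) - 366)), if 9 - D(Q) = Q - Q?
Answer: I*√1813774 ≈ 1346.8*I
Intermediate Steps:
D(Q) = 9 (D(Q) = 9 - (Q - Q) = 9 - 1*0 = 9 + 0 = 9)
v(W, x) = 7 - 16*x + W*x (v(W, x) = -16*x + (W*x + 7) = -16*x + (7 + W*x) = 7 - 16*x + W*x)
√(-1813732 + (((270 - 181) - v(18, 23))*D(-14) - 366)) = √(-1813732 + (((270 - 181) - (7 - 16*23 + 18*23))*9 - 366)) = √(-1813732 + ((89 - (7 - 368 + 414))*9 - 366)) = √(-1813732 + ((89 - 1*53)*9 - 366)) = √(-1813732 + ((89 - 53)*9 - 366)) = √(-1813732 + (36*9 - 366)) = √(-1813732 + (324 - 366)) = √(-1813732 - 42) = √(-1813774) = I*√1813774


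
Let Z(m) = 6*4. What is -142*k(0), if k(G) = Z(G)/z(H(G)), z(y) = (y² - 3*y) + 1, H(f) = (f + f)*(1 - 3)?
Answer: -3408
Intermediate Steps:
H(f) = -4*f (H(f) = (2*f)*(-2) = -4*f)
z(y) = 1 + y² - 3*y
Z(m) = 24
k(G) = 24/(1 + 12*G + 16*G²) (k(G) = 24/(1 + (-4*G)² - (-12)*G) = 24/(1 + 16*G² + 12*G) = 24/(1 + 12*G + 16*G²))
-142*k(0) = -3408/(1 + 12*0 + 16*0²) = -3408/(1 + 0 + 16*0) = -3408/(1 + 0 + 0) = -3408/1 = -3408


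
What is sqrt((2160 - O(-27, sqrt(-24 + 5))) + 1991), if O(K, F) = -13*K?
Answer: 10*sqrt(38) ≈ 61.644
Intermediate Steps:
sqrt((2160 - O(-27, sqrt(-24 + 5))) + 1991) = sqrt((2160 - (-13)*(-27)) + 1991) = sqrt((2160 - 1*351) + 1991) = sqrt((2160 - 351) + 1991) = sqrt(1809 + 1991) = sqrt(3800) = 10*sqrt(38)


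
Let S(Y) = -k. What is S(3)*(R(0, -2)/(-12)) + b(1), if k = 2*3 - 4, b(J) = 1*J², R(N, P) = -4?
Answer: ⅓ ≈ 0.33333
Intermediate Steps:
b(J) = J²
k = 2 (k = 6 - 4 = 2)
S(Y) = -2 (S(Y) = -1*2 = -2)
S(3)*(R(0, -2)/(-12)) + b(1) = -(-8)/(-12) + 1² = -(-8)*(-1)/12 + 1 = -2*⅓ + 1 = -⅔ + 1 = ⅓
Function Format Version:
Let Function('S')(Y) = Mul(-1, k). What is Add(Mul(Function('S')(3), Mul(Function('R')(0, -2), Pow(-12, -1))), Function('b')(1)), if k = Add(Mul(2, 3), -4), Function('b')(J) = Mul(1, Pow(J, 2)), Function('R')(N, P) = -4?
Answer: Rational(1, 3) ≈ 0.33333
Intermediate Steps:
Function('b')(J) = Pow(J, 2)
k = 2 (k = Add(6, -4) = 2)
Function('S')(Y) = -2 (Function('S')(Y) = Mul(-1, 2) = -2)
Add(Mul(Function('S')(3), Mul(Function('R')(0, -2), Pow(-12, -1))), Function('b')(1)) = Add(Mul(-2, Mul(-4, Pow(-12, -1))), Pow(1, 2)) = Add(Mul(-2, Mul(-4, Rational(-1, 12))), 1) = Add(Mul(-2, Rational(1, 3)), 1) = Add(Rational(-2, 3), 1) = Rational(1, 3)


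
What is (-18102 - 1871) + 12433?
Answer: -7540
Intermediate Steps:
(-18102 - 1871) + 12433 = -19973 + 12433 = -7540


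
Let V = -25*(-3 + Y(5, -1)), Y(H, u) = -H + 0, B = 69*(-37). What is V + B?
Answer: -2353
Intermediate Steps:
B = -2553
Y(H, u) = -H
V = 200 (V = -25*(-3 - 1*5) = -25*(-3 - 5) = -25*(-8) = 200)
V + B = 200 - 2553 = -2353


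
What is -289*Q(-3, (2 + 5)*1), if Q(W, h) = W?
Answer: 867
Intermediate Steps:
-289*Q(-3, (2 + 5)*1) = -289*(-3) = 867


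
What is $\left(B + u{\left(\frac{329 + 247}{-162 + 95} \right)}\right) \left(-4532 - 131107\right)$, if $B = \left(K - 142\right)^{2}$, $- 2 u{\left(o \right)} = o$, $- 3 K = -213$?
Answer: $- \frac{45850729365}{67} \approx -6.8434 \cdot 10^{8}$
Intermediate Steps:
$K = 71$ ($K = \left(- \frac{1}{3}\right) \left(-213\right) = 71$)
$u{\left(o \right)} = - \frac{o}{2}$
$B = 5041$ ($B = \left(71 - 142\right)^{2} = \left(-71\right)^{2} = 5041$)
$\left(B + u{\left(\frac{329 + 247}{-162 + 95} \right)}\right) \left(-4532 - 131107\right) = \left(5041 - \frac{\left(329 + 247\right) \frac{1}{-162 + 95}}{2}\right) \left(-4532 - 131107\right) = \left(5041 - \frac{576 \frac{1}{-67}}{2}\right) \left(-135639\right) = \left(5041 - \frac{576 \left(- \frac{1}{67}\right)}{2}\right) \left(-135639\right) = \left(5041 - - \frac{288}{67}\right) \left(-135639\right) = \left(5041 + \frac{288}{67}\right) \left(-135639\right) = \frac{338035}{67} \left(-135639\right) = - \frac{45850729365}{67}$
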